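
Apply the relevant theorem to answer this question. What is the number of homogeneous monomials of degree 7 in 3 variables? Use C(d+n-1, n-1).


The number of degree-7 monomials in 3 variables is C(d+n-1, n-1).
= C(7+3-1, 3-1) = C(9, 2)
= 36

36


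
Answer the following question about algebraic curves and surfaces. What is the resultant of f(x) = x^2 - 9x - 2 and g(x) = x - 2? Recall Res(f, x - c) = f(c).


For Res(f, x - c), we evaluate f at x = c.
f(2) = 2^2 - 9*2 - 2
= 4 - 18 - 2
= -14 - 2 = -16
Res(f, g) = -16

-16


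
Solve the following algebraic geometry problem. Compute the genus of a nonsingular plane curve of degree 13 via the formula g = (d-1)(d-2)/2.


Using the genus formula for smooth plane curves:
g = (d-1)(d-2)/2
g = (13-1)(13-2)/2
g = 12*11/2
g = 132/2 = 66

66


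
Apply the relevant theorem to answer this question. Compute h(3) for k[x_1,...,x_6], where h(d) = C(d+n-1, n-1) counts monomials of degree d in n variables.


The Hilbert function for the polynomial ring in 6 variables is:
h(d) = C(d+n-1, n-1)
h(3) = C(3+6-1, 6-1) = C(8, 5)
= 8! / (5! * 3!)
= 56

56


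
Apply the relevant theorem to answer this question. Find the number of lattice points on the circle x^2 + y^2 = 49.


Systematically check integer values of x where x^2 <= 49.
For each valid x, check if 49 - x^2 is a perfect square.
x=0: 49 - 0 = 49, sqrt = 7 (valid)
x=7: 49 - 49 = 0, sqrt = 0 (valid)
Total integer solutions found: 4

4


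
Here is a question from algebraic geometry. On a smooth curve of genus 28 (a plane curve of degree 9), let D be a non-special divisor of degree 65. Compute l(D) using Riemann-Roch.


First, compute the genus of a smooth plane curve of degree 9:
g = (d-1)(d-2)/2 = (9-1)(9-2)/2 = 28
For a non-special divisor D (i.e., h^1(D) = 0), Riemann-Roch gives:
l(D) = deg(D) - g + 1
Since deg(D) = 65 >= 2g - 1 = 55, D is non-special.
l(D) = 65 - 28 + 1 = 38

38


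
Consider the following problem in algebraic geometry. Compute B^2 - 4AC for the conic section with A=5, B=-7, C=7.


The discriminant of a conic Ax^2 + Bxy + Cy^2 + ... = 0 is B^2 - 4AC.
B^2 = (-7)^2 = 49
4AC = 4*5*7 = 140
Discriminant = 49 - 140 = -91

-91


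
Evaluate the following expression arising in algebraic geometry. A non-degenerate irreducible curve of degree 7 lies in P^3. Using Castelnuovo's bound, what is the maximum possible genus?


Castelnuovo's bound: write d - 1 = m(r-1) + epsilon with 0 <= epsilon < r-1.
d - 1 = 7 - 1 = 6
r - 1 = 3 - 1 = 2
6 = 3*2 + 0, so m = 3, epsilon = 0
pi(d, r) = m(m-1)(r-1)/2 + m*epsilon
= 3*2*2/2 + 3*0
= 12/2 + 0
= 6 + 0 = 6

6


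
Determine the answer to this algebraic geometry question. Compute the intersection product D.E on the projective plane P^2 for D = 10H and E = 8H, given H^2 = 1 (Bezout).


Using bilinearity of the intersection pairing on the projective plane P^2:
(aH).(bH) = ab * (H.H)
We have H^2 = 1 (Bezout).
D.E = (10H).(8H) = 10*8*1
= 80*1
= 80

80


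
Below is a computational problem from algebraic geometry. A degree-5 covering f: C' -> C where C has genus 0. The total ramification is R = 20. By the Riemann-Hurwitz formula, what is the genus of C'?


Riemann-Hurwitz formula: 2g' - 2 = d(2g - 2) + R
Given: d = 5, g = 0, R = 20
2g' - 2 = 5*(2*0 - 2) + 20
2g' - 2 = 5*(-2) + 20
2g' - 2 = -10 + 20 = 10
2g' = 12
g' = 6

6


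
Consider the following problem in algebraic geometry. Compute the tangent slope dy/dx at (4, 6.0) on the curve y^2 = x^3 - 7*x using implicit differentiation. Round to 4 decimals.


Using implicit differentiation of y^2 = x^3 - 7*x:
2y * dy/dx = 3x^2 - 7
dy/dx = (3x^2 - 7)/(2y)
Numerator: 3*4^2 - 7 = 41
Denominator: 2*6.0 = 12.0
dy/dx = 41/12.0 = 3.4167

3.4167


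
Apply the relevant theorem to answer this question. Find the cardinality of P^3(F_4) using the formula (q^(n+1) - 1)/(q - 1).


P^3(F_4) has (q^(n+1) - 1)/(q - 1) points.
= 4^3 + 4^2 + 4^1 + 4^0
= 64 + 16 + 4 + 1
= 85

85


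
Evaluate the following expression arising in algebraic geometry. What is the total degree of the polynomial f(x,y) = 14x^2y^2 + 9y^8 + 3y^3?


Examine each term for its total degree (sum of exponents).
  Term '14x^2y^2' has total degree 2+2 = 4.
  Term '9y^8' has total degree 0+8 = 8.
  Term '3y^3' has total degree 0+3 = 3.
The maximum total degree among all terms is 8.

8


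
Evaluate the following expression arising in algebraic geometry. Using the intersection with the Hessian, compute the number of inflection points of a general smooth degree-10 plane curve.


For a general smooth plane curve C of degree d, the inflection points are
the intersection of C with its Hessian curve, which has degree 3(d-2).
By Bezout, the total intersection number is d * 3(d-2) = 10 * 24 = 240.
For a general curve every flex is ordinary, so each contributes
multiplicity 1 to C·Hess(C), and the number of distinct inflection
points is 3d(d-2).
Inflection points = 3*10*(10-2) = 3*10*8 = 240

240


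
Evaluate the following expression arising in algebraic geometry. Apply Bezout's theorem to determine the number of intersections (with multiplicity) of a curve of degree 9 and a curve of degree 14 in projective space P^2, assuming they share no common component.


Bezout's theorem states the intersection count equals the product of degrees.
Intersection count = 9 * 14 = 126

126


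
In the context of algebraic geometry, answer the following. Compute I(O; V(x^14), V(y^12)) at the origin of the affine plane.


The intersection multiplicity of V(x^a) and V(y^b) at the origin is:
I(O; V(x^14), V(y^12)) = dim_k(k[x,y]/(x^14, y^12))
A basis for k[x,y]/(x^14, y^12) is the set of monomials x^i * y^j
where 0 <= i < 14 and 0 <= j < 12.
The number of such monomials is 14 * 12 = 168

168


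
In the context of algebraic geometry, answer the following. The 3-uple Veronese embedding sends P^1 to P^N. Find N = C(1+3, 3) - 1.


The Veronese embedding v_d: P^n -> P^N maps each point to all
degree-d monomials in n+1 homogeneous coordinates.
N = C(n+d, d) - 1
N = C(1+3, 3) - 1
N = C(4, 3) - 1
C(4, 3) = 4
N = 4 - 1 = 3

3


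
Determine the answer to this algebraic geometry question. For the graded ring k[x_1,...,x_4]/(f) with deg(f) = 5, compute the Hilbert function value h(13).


For R = k[x_1,...,x_n]/(f) with f homogeneous of degree e:
The Hilbert series is (1 - t^e)/(1 - t)^n.
So h(d) = C(d+n-1, n-1) - C(d-e+n-1, n-1) for d >= e.
With n=4, e=5, d=13:
C(13+4-1, 4-1) = C(16, 3) = 560
C(13-5+4-1, 4-1) = C(11, 3) = 165
h(13) = 560 - 165 = 395

395


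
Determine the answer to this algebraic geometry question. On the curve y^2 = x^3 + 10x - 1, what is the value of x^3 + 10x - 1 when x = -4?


Compute x^3 + 10x - 1 at x = -4:
x^3 = (-4)^3 = -64
10*x = 10*(-4) = -40
Sum: -64 - 40 - 1 = -105

-105


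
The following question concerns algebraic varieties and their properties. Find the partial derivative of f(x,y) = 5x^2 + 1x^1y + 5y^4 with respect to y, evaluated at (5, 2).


df/dy = 1*x^1 + 4*5*y^3
At (5,2): 1*5^1 + 4*5*2^3
= 5 + 160
= 165

165


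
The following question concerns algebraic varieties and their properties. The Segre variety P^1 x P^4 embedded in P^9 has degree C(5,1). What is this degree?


The degree of the Segre variety P^1 x P^4 is C(m+n, m).
= C(5, 1)
= 5

5


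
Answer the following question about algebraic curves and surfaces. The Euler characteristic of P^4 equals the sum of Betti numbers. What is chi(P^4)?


The complex projective space P^4 has one cell in each even real dimension 0, 2, ..., 8.
The cohomology groups are H^{2k}(P^4) = Z for k = 0,...,4, and 0 otherwise.
Euler characteristic = sum of Betti numbers = 1 per even-dimensional cohomology group.
chi(P^4) = 4 + 1 = 5

5


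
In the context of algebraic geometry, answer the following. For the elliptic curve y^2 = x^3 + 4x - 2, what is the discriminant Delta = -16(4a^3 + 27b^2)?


Compute each component:
4a^3 = 4*4^3 = 4*64 = 256
27b^2 = 27*(-2)^2 = 27*4 = 108
4a^3 + 27b^2 = 256 + 108 = 364
Delta = -16*364 = -5824

-5824


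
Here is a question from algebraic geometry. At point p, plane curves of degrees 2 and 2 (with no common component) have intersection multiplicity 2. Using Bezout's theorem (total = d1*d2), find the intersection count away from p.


By Bezout's theorem, the total intersection number is d1 * d2.
Total = 2 * 2 = 4
Intersection multiplicity at p = 2
Remaining intersections = 4 - 2 = 2

2


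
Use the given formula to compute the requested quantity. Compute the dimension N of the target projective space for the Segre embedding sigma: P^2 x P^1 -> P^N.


The Segre embedding maps P^m x P^n into P^N via
all products of coordinates from each factor.
N = (m+1)(n+1) - 1
N = (2+1)(1+1) - 1
N = 3*2 - 1
N = 6 - 1 = 5

5


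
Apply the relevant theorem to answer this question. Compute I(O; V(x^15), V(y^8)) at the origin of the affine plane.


The intersection multiplicity of V(x^a) and V(y^b) at the origin is:
I(O; V(x^15), V(y^8)) = dim_k(k[x,y]/(x^15, y^8))
A basis for k[x,y]/(x^15, y^8) is the set of monomials x^i * y^j
where 0 <= i < 15 and 0 <= j < 8.
The number of such monomials is 15 * 8 = 120

120


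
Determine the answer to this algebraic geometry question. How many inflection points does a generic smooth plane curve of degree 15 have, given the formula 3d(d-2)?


For a general smooth plane curve C of degree d, the inflection points are
the intersection of C with its Hessian curve, which has degree 3(d-2).
By Bezout, the total intersection number is d * 3(d-2) = 15 * 39 = 585.
For a general curve every flex is ordinary, so each contributes
multiplicity 1 to C·Hess(C), and the number of distinct inflection
points is 3d(d-2).
Inflection points = 3*15*(15-2) = 3*15*13 = 585

585


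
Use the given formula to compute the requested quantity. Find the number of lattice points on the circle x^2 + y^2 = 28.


Systematically check integer values of x where x^2 <= 28.
For each valid x, check if 28 - x^2 is a perfect square.
Total integer solutions found: 0

0


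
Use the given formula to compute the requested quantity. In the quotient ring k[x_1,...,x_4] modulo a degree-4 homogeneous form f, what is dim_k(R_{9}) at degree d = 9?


For R = k[x_1,...,x_n]/(f) with f homogeneous of degree e:
The Hilbert series is (1 - t^e)/(1 - t)^n.
So h(d) = C(d+n-1, n-1) - C(d-e+n-1, n-1) for d >= e.
With n=4, e=4, d=9:
C(9+4-1, 4-1) = C(12, 3) = 220
C(9-4+4-1, 4-1) = C(8, 3) = 56
h(9) = 220 - 56 = 164

164


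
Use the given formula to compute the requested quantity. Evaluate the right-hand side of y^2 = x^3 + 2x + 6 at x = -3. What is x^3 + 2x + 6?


Compute x^3 + 2x + 6 at x = -3:
x^3 = (-3)^3 = -27
2*x = 2*(-3) = -6
Sum: -27 - 6 + 6 = -27

-27


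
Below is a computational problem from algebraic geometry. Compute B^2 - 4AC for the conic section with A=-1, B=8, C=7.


The discriminant of a conic Ax^2 + Bxy + Cy^2 + ... = 0 is B^2 - 4AC.
B^2 = 8^2 = 64
4AC = 4*(-1)*7 = -28
Discriminant = 64 + 28 = 92

92


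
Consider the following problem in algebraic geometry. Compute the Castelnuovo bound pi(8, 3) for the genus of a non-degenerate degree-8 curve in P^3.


Castelnuovo's bound: write d - 1 = m(r-1) + epsilon with 0 <= epsilon < r-1.
d - 1 = 8 - 1 = 7
r - 1 = 3 - 1 = 2
7 = 3*2 + 1, so m = 3, epsilon = 1
pi(d, r) = m(m-1)(r-1)/2 + m*epsilon
= 3*2*2/2 + 3*1
= 12/2 + 3
= 6 + 3 = 9

9


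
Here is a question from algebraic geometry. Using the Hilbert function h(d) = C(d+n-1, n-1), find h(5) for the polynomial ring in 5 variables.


The Hilbert function for the polynomial ring in 5 variables is:
h(d) = C(d+n-1, n-1)
h(5) = C(5+5-1, 5-1) = C(9, 4)
= 9! / (4! * 5!)
= 126

126


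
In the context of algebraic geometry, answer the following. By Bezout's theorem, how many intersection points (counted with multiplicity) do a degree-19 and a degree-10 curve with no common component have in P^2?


Bezout's theorem states the intersection count equals the product of degrees.
Intersection count = 19 * 10 = 190

190


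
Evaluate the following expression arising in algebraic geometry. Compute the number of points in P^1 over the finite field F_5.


P^1(F_5) has (q^(n+1) - 1)/(q - 1) points.
= 5^1 + 5^0
= 5 + 1
= 6

6


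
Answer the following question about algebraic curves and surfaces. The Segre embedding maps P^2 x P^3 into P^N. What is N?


The Segre embedding maps P^m x P^n into P^N via
all products of coordinates from each factor.
N = (m+1)(n+1) - 1
N = (2+1)(3+1) - 1
N = 3*4 - 1
N = 12 - 1 = 11

11


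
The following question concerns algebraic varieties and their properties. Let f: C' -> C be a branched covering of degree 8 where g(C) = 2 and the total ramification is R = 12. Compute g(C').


Riemann-Hurwitz formula: 2g' - 2 = d(2g - 2) + R
Given: d = 8, g = 2, R = 12
2g' - 2 = 8*(2*2 - 2) + 12
2g' - 2 = 8*2 + 12
2g' - 2 = 16 + 12 = 28
2g' = 30
g' = 15

15


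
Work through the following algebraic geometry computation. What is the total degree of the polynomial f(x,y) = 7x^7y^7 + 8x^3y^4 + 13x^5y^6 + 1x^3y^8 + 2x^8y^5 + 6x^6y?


Examine each term for its total degree (sum of exponents).
  Term '7x^7y^7' has total degree 7+7 = 14.
  Term '8x^3y^4' has total degree 3+4 = 7.
  Term '13x^5y^6' has total degree 5+6 = 11.
  Term '1x^3y^8' has total degree 3+8 = 11.
  Term '2x^8y^5' has total degree 8+5 = 13.
  Term '6x^6y' has total degree 6+1 = 7.
The maximum total degree among all terms is 14.

14


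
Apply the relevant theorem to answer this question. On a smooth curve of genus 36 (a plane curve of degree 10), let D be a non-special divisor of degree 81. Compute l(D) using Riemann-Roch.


First, compute the genus of a smooth plane curve of degree 10:
g = (d-1)(d-2)/2 = (10-1)(10-2)/2 = 36
For a non-special divisor D (i.e., h^1(D) = 0), Riemann-Roch gives:
l(D) = deg(D) - g + 1
Since deg(D) = 81 >= 2g - 1 = 71, D is non-special.
l(D) = 81 - 36 + 1 = 46

46


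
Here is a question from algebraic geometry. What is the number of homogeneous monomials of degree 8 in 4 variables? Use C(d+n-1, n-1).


The number of degree-8 monomials in 4 variables is C(d+n-1, n-1).
= C(8+4-1, 4-1) = C(11, 3)
= 165

165


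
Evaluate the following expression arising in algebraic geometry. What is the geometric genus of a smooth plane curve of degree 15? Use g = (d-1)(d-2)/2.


Using the genus formula for smooth plane curves:
g = (d-1)(d-2)/2
g = (15-1)(15-2)/2
g = 14*13/2
g = 182/2 = 91

91


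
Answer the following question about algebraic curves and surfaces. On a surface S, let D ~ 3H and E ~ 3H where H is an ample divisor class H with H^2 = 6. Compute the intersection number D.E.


Using bilinearity of the intersection pairing on a surface S:
(aH).(bH) = ab * (H.H)
We have H^2 = 6.
D.E = (3H).(3H) = 3*3*6
= 9*6
= 54

54


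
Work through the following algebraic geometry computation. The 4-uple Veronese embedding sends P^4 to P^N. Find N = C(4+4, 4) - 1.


The Veronese embedding v_d: P^n -> P^N maps each point to all
degree-d monomials in n+1 homogeneous coordinates.
N = C(n+d, d) - 1
N = C(4+4, 4) - 1
N = C(8, 4) - 1
C(8, 4) = 70
N = 70 - 1 = 69

69


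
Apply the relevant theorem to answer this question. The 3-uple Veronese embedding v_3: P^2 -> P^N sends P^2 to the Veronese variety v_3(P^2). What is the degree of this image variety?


The Veronese variety v_3(P^2) has degree d^r.
d^r = 3^2 = 9

9


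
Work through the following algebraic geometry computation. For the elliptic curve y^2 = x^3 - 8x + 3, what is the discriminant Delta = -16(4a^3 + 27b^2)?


Compute each component:
4a^3 = 4*(-8)^3 = 4*(-512) = -2048
27b^2 = 27*3^2 = 27*9 = 243
4a^3 + 27b^2 = -2048 + 243 = -1805
Delta = -16*(-1805) = 28880

28880


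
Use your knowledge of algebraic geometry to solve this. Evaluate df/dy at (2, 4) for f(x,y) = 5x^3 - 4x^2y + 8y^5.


df/dy = (-4)*x^2 + 5*8*y^4
At (2,4): (-4)*2^2 + 5*8*4^4
= -16 + 10240
= 10224

10224


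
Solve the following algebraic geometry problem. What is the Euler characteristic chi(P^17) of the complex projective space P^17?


The complex projective space P^17 has one cell in each even real dimension 0, 2, ..., 34.
The cohomology groups are H^{2k}(P^17) = Z for k = 0,...,17, and 0 otherwise.
Euler characteristic = sum of Betti numbers = 1 per even-dimensional cohomology group.
chi(P^17) = 17 + 1 = 18

18


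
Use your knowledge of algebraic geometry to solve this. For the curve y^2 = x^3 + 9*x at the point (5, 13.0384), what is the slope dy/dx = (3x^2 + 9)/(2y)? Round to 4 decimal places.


Using implicit differentiation of y^2 = x^3 + 9*x:
2y * dy/dx = 3x^2 + 9
dy/dx = (3x^2 + 9)/(2y)
Numerator: 3*5^2 + 9 = 84
Denominator: 2*13.0384 = 26.0768
dy/dx = 84/26.0768 = 3.2213

3.2213


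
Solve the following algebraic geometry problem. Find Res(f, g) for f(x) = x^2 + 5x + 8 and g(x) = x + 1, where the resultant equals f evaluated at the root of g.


For Res(f, x - c), we evaluate f at x = c.
f(-1) = (-1)^2 + 5*(-1) + 8
= 1 - 5 + 8
= -4 + 8 = 4
Res(f, g) = 4

4


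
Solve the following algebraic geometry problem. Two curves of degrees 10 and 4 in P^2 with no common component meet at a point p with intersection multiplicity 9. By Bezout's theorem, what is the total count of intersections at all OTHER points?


By Bezout's theorem, the total intersection number is d1 * d2.
Total = 10 * 4 = 40
Intersection multiplicity at p = 9
Remaining intersections = 40 - 9 = 31

31


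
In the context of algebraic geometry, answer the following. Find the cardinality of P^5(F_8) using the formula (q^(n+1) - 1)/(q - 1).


P^5(F_8) has (q^(n+1) - 1)/(q - 1) points.
= 8^5 + 8^4 + 8^3 + 8^2 + 8^1 + 8^0
= 32768 + 4096 + 512 + 64 + 8 + 1
= 37449

37449


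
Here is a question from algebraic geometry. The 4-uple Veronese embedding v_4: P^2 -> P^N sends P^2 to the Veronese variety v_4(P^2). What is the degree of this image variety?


The Veronese variety v_4(P^2) has degree d^r.
d^r = 4^2 = 16

16


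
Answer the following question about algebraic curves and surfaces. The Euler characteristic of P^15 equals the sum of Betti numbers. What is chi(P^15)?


The complex projective space P^15 has one cell in each even real dimension 0, 2, ..., 30.
The cohomology groups are H^{2k}(P^15) = Z for k = 0,...,15, and 0 otherwise.
Euler characteristic = sum of Betti numbers = 1 per even-dimensional cohomology group.
chi(P^15) = 15 + 1 = 16

16


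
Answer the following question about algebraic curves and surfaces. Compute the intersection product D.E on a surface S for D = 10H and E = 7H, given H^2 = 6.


Using bilinearity of the intersection pairing on a surface S:
(aH).(bH) = ab * (H.H)
We have H^2 = 6.
D.E = (10H).(7H) = 10*7*6
= 70*6
= 420

420


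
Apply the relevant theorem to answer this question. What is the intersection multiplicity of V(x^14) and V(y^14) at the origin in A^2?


The intersection multiplicity of V(x^a) and V(y^b) at the origin is:
I(O; V(x^14), V(y^14)) = dim_k(k[x,y]/(x^14, y^14))
A basis for k[x,y]/(x^14, y^14) is the set of monomials x^i * y^j
where 0 <= i < 14 and 0 <= j < 14.
The number of such monomials is 14 * 14 = 196

196


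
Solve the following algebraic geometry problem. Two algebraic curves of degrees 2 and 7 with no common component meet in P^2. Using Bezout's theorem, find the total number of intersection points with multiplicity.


Bezout's theorem states the intersection count equals the product of degrees.
Intersection count = 2 * 7 = 14

14


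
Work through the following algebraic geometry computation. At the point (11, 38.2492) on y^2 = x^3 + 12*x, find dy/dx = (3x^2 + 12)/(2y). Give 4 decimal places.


Using implicit differentiation of y^2 = x^3 + 12*x:
2y * dy/dx = 3x^2 + 12
dy/dx = (3x^2 + 12)/(2y)
Numerator: 3*11^2 + 12 = 375
Denominator: 2*38.2492 = 76.4984
dy/dx = 375/76.4984 = 4.9021

4.9021


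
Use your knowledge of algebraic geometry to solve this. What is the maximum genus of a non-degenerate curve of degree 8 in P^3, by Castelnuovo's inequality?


Castelnuovo's bound: write d - 1 = m(r-1) + epsilon with 0 <= epsilon < r-1.
d - 1 = 8 - 1 = 7
r - 1 = 3 - 1 = 2
7 = 3*2 + 1, so m = 3, epsilon = 1
pi(d, r) = m(m-1)(r-1)/2 + m*epsilon
= 3*2*2/2 + 3*1
= 12/2 + 3
= 6 + 3 = 9

9


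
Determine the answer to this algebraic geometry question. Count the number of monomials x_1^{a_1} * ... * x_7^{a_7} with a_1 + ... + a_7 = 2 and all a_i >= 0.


The number of degree-2 monomials in 7 variables is C(d+n-1, n-1).
= C(2+7-1, 7-1) = C(8, 6)
= 28

28


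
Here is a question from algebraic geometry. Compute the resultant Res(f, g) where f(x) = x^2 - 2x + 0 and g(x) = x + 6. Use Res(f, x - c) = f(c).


For Res(f, x - c), we evaluate f at x = c.
f(-6) = (-6)^2 - 2*(-6) + 0
= 36 + 12 + 0
= 48 + 0 = 48
Res(f, g) = 48

48


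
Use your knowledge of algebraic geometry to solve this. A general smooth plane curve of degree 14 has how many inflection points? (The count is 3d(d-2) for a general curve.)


For a general smooth plane curve C of degree d, the inflection points are
the intersection of C with its Hessian curve, which has degree 3(d-2).
By Bezout, the total intersection number is d * 3(d-2) = 14 * 36 = 504.
For a general curve every flex is ordinary, so each contributes
multiplicity 1 to C·Hess(C), and the number of distinct inflection
points is 3d(d-2).
Inflection points = 3*14*(14-2) = 3*14*12 = 504

504


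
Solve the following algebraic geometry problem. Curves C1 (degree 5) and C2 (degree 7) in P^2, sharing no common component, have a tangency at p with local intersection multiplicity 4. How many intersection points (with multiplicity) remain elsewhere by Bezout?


By Bezout's theorem, the total intersection number is d1 * d2.
Total = 5 * 7 = 35
Intersection multiplicity at p = 4
Remaining intersections = 35 - 4 = 31

31


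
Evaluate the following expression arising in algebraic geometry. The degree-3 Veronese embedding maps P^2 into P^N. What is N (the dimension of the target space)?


The Veronese embedding v_d: P^n -> P^N maps each point to all
degree-d monomials in n+1 homogeneous coordinates.
N = C(n+d, d) - 1
N = C(2+3, 3) - 1
N = C(5, 3) - 1
C(5, 3) = 10
N = 10 - 1 = 9

9


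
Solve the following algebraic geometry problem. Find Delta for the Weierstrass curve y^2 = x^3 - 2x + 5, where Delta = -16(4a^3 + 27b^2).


Compute each component:
4a^3 = 4*(-2)^3 = 4*(-8) = -32
27b^2 = 27*5^2 = 27*25 = 675
4a^3 + 27b^2 = -32 + 675 = 643
Delta = -16*643 = -10288

-10288


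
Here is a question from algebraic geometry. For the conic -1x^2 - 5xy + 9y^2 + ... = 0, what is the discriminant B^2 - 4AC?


The discriminant of a conic Ax^2 + Bxy + Cy^2 + ... = 0 is B^2 - 4AC.
B^2 = (-5)^2 = 25
4AC = 4*(-1)*9 = -36
Discriminant = 25 + 36 = 61

61


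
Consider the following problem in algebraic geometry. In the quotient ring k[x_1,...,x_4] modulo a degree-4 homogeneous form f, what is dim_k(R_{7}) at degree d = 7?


For R = k[x_1,...,x_n]/(f) with f homogeneous of degree e:
The Hilbert series is (1 - t^e)/(1 - t)^n.
So h(d) = C(d+n-1, n-1) - C(d-e+n-1, n-1) for d >= e.
With n=4, e=4, d=7:
C(7+4-1, 4-1) = C(10, 3) = 120
C(7-4+4-1, 4-1) = C(6, 3) = 20
h(7) = 120 - 20 = 100

100


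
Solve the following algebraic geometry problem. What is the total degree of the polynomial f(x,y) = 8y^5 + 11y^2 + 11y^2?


Examine each term for its total degree (sum of exponents).
  Term '8y^5' has total degree 0+5 = 5.
  Term '11y^2' has total degree 0+2 = 2.
  Term '11y^2' has total degree 0+2 = 2.
The maximum total degree among all terms is 5.

5


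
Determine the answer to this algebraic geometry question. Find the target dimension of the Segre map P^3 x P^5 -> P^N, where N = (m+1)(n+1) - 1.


The Segre embedding maps P^m x P^n into P^N via
all products of coordinates from each factor.
N = (m+1)(n+1) - 1
N = (3+1)(5+1) - 1
N = 4*6 - 1
N = 24 - 1 = 23

23


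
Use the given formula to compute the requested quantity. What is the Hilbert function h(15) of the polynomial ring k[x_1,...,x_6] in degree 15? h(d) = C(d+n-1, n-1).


The Hilbert function for the polynomial ring in 6 variables is:
h(d) = C(d+n-1, n-1)
h(15) = C(15+6-1, 6-1) = C(20, 5)
= 20! / (5! * 15!)
= 15504

15504


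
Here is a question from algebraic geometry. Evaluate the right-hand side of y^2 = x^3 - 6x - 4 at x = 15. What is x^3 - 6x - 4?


Compute x^3 - 6x - 4 at x = 15:
x^3 = 15^3 = 3375
(-6)*x = (-6)*15 = -90
Sum: 3375 - 90 - 4 = 3281

3281


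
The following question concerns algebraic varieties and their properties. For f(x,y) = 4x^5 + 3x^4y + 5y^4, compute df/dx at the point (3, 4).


df/dx = 5*4*x^4 + 4*3*x^3*y
At (3,4): 5*4*3^4 + 4*3*3^3*4
= 1620 + 1296
= 2916

2916


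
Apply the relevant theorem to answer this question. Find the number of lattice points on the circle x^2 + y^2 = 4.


Systematically check integer values of x where x^2 <= 4.
For each valid x, check if 4 - x^2 is a perfect square.
x=0: 4 - 0 = 4, sqrt = 2 (valid)
x=2: 4 - 4 = 0, sqrt = 0 (valid)
Total integer solutions found: 4

4


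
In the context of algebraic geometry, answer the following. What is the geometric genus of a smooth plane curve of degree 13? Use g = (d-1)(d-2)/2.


Using the genus formula for smooth plane curves:
g = (d-1)(d-2)/2
g = (13-1)(13-2)/2
g = 12*11/2
g = 132/2 = 66

66


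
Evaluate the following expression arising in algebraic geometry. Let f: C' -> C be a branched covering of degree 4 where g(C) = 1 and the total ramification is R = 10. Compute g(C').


Riemann-Hurwitz formula: 2g' - 2 = d(2g - 2) + R
Given: d = 4, g = 1, R = 10
2g' - 2 = 4*(2*1 - 2) + 10
2g' - 2 = 4*0 + 10
2g' - 2 = 0 + 10 = 10
2g' = 12
g' = 6

6


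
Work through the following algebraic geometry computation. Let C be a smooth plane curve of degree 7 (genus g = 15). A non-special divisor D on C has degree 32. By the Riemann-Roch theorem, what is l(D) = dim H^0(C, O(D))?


First, compute the genus of a smooth plane curve of degree 7:
g = (d-1)(d-2)/2 = (7-1)(7-2)/2 = 15
For a non-special divisor D (i.e., h^1(D) = 0), Riemann-Roch gives:
l(D) = deg(D) - g + 1
Since deg(D) = 32 >= 2g - 1 = 29, D is non-special.
l(D) = 32 - 15 + 1 = 18

18


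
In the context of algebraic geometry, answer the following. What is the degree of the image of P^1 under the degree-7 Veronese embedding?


The Veronese variety v_7(P^1) has degree d^r.
d^r = 7^1 = 7

7


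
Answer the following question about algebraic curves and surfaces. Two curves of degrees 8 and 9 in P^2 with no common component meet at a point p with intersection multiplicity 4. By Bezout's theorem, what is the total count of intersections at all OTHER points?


By Bezout's theorem, the total intersection number is d1 * d2.
Total = 8 * 9 = 72
Intersection multiplicity at p = 4
Remaining intersections = 72 - 4 = 68

68


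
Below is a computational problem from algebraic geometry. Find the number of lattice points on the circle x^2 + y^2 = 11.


Systematically check integer values of x where x^2 <= 11.
For each valid x, check if 11 - x^2 is a perfect square.
Total integer solutions found: 0

0


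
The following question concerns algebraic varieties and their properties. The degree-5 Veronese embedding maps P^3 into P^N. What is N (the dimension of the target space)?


The Veronese embedding v_d: P^n -> P^N maps each point to all
degree-d monomials in n+1 homogeneous coordinates.
N = C(n+d, d) - 1
N = C(3+5, 5) - 1
N = C(8, 5) - 1
C(8, 5) = 56
N = 56 - 1 = 55

55


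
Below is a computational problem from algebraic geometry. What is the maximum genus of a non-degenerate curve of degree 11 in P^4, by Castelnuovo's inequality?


Castelnuovo's bound: write d - 1 = m(r-1) + epsilon with 0 <= epsilon < r-1.
d - 1 = 11 - 1 = 10
r - 1 = 4 - 1 = 3
10 = 3*3 + 1, so m = 3, epsilon = 1
pi(d, r) = m(m-1)(r-1)/2 + m*epsilon
= 3*2*3/2 + 3*1
= 18/2 + 3
= 9 + 3 = 12

12


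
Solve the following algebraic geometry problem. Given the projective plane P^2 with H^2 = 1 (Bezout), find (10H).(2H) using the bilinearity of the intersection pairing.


Using bilinearity of the intersection pairing on the projective plane P^2:
(aH).(bH) = ab * (H.H)
We have H^2 = 1 (Bezout).
D.E = (10H).(2H) = 10*2*1
= 20*1
= 20

20


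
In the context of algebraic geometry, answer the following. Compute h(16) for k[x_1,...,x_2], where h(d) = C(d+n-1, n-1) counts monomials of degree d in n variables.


The Hilbert function for the polynomial ring in 2 variables is:
h(d) = C(d+n-1, n-1)
h(16) = C(16+2-1, 2-1) = C(17, 1)
= 17! / (1! * 16!)
= 17

17


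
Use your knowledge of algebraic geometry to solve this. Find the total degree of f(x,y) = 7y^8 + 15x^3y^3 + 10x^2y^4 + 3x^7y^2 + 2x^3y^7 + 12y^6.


Examine each term for its total degree (sum of exponents).
  Term '7y^8' has total degree 0+8 = 8.
  Term '15x^3y^3' has total degree 3+3 = 6.
  Term '10x^2y^4' has total degree 2+4 = 6.
  Term '3x^7y^2' has total degree 7+2 = 9.
  Term '2x^3y^7' has total degree 3+7 = 10.
  Term '12y^6' has total degree 0+6 = 6.
The maximum total degree among all terms is 10.

10


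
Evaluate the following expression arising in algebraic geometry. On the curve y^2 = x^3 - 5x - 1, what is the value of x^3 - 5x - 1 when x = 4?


Compute x^3 - 5x - 1 at x = 4:
x^3 = 4^3 = 64
(-5)*x = (-5)*4 = -20
Sum: 64 - 20 - 1 = 43

43


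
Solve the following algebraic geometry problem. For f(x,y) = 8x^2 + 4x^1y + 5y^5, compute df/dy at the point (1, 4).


df/dy = 4*x^1 + 5*5*y^4
At (1,4): 4*1^1 + 5*5*4^4
= 4 + 6400
= 6404

6404


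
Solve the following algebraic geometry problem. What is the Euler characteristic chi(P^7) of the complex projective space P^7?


The complex projective space P^7 has one cell in each even real dimension 0, 2, ..., 14.
The cohomology groups are H^{2k}(P^7) = Z for k = 0,...,7, and 0 otherwise.
Euler characteristic = sum of Betti numbers = 1 per even-dimensional cohomology group.
chi(P^7) = 7 + 1 = 8

8


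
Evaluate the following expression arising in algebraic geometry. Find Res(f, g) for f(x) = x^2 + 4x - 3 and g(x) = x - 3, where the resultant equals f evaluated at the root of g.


For Res(f, x - c), we evaluate f at x = c.
f(3) = 3^2 + 4*3 - 3
= 9 + 12 - 3
= 21 - 3 = 18
Res(f, g) = 18

18


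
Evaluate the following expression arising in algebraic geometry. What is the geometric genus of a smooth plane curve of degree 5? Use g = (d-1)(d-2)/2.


Using the genus formula for smooth plane curves:
g = (d-1)(d-2)/2
g = (5-1)(5-2)/2
g = 4*3/2
g = 12/2 = 6

6


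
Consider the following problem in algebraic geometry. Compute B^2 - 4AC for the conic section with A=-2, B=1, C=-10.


The discriminant of a conic Ax^2 + Bxy + Cy^2 + ... = 0 is B^2 - 4AC.
B^2 = 1^2 = 1
4AC = 4*(-2)*(-10) = 80
Discriminant = 1 - 80 = -79

-79


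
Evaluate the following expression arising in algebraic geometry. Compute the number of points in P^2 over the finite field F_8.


P^2(F_8) has (q^(n+1) - 1)/(q - 1) points.
= 8^2 + 8^1 + 8^0
= 64 + 8 + 1
= 73

73


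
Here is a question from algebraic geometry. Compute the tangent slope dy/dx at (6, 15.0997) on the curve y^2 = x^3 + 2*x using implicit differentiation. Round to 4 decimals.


Using implicit differentiation of y^2 = x^3 + 2*x:
2y * dy/dx = 3x^2 + 2
dy/dx = (3x^2 + 2)/(2y)
Numerator: 3*6^2 + 2 = 110
Denominator: 2*15.0997 = 30.1994
dy/dx = 110/30.1994 = 3.6425

3.6425


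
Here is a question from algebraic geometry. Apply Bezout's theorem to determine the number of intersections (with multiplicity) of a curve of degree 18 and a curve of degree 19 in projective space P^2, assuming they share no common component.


Bezout's theorem states the intersection count equals the product of degrees.
Intersection count = 18 * 19 = 342

342


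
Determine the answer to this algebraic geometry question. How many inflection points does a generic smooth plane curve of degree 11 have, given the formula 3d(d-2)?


For a general smooth plane curve C of degree d, the inflection points are
the intersection of C with its Hessian curve, which has degree 3(d-2).
By Bezout, the total intersection number is d * 3(d-2) = 11 * 27 = 297.
For a general curve every flex is ordinary, so each contributes
multiplicity 1 to C·Hess(C), and the number of distinct inflection
points is 3d(d-2).
Inflection points = 3*11*(11-2) = 3*11*9 = 297

297


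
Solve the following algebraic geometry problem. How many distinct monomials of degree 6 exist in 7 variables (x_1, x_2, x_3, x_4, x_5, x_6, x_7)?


The number of degree-6 monomials in 7 variables is C(d+n-1, n-1).
= C(6+7-1, 7-1) = C(12, 6)
= 924

924


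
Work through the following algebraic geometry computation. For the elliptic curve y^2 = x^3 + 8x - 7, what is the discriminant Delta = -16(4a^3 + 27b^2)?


Compute each component:
4a^3 = 4*8^3 = 4*512 = 2048
27b^2 = 27*(-7)^2 = 27*49 = 1323
4a^3 + 27b^2 = 2048 + 1323 = 3371
Delta = -16*3371 = -53936

-53936


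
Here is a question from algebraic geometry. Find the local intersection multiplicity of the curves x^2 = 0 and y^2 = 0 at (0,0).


The intersection multiplicity of V(x^a) and V(y^b) at the origin is:
I(O; V(x^2), V(y^2)) = dim_k(k[x,y]/(x^2, y^2))
A basis for k[x,y]/(x^2, y^2) is the set of monomials x^i * y^j
where 0 <= i < 2 and 0 <= j < 2.
The number of such monomials is 2 * 2 = 4

4


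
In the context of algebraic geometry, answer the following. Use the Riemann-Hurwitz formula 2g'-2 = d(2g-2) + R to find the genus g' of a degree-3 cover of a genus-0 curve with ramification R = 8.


Riemann-Hurwitz formula: 2g' - 2 = d(2g - 2) + R
Given: d = 3, g = 0, R = 8
2g' - 2 = 3*(2*0 - 2) + 8
2g' - 2 = 3*(-2) + 8
2g' - 2 = -6 + 8 = 2
2g' = 4
g' = 2

2


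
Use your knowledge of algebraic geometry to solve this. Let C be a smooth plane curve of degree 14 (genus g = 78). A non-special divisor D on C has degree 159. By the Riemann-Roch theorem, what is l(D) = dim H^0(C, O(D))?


First, compute the genus of a smooth plane curve of degree 14:
g = (d-1)(d-2)/2 = (14-1)(14-2)/2 = 78
For a non-special divisor D (i.e., h^1(D) = 0), Riemann-Roch gives:
l(D) = deg(D) - g + 1
Since deg(D) = 159 >= 2g - 1 = 155, D is non-special.
l(D) = 159 - 78 + 1 = 82

82


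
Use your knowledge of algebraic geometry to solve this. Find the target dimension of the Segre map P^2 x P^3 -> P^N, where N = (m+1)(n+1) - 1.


The Segre embedding maps P^m x P^n into P^N via
all products of coordinates from each factor.
N = (m+1)(n+1) - 1
N = (2+1)(3+1) - 1
N = 3*4 - 1
N = 12 - 1 = 11

11


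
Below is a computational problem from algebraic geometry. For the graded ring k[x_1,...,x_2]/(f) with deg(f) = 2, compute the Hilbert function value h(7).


For R = k[x_1,...,x_n]/(f) with f homogeneous of degree e:
The Hilbert series is (1 - t^e)/(1 - t)^n.
So h(d) = C(d+n-1, n-1) - C(d-e+n-1, n-1) for d >= e.
With n=2, e=2, d=7:
C(7+2-1, 2-1) = C(8, 1) = 8
C(7-2+2-1, 2-1) = C(6, 1) = 6
h(7) = 8 - 6 = 2

2


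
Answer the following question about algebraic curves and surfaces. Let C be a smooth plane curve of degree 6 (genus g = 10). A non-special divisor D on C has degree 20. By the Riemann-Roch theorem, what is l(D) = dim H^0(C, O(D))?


First, compute the genus of a smooth plane curve of degree 6:
g = (d-1)(d-2)/2 = (6-1)(6-2)/2 = 10
For a non-special divisor D (i.e., h^1(D) = 0), Riemann-Roch gives:
l(D) = deg(D) - g + 1
Since deg(D) = 20 >= 2g - 1 = 19, D is non-special.
l(D) = 20 - 10 + 1 = 11

11


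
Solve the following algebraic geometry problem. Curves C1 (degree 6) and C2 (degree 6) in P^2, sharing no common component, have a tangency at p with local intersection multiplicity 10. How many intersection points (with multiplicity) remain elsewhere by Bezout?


By Bezout's theorem, the total intersection number is d1 * d2.
Total = 6 * 6 = 36
Intersection multiplicity at p = 10
Remaining intersections = 36 - 10 = 26

26


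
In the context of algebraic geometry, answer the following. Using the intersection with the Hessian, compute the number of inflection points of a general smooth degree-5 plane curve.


For a general smooth plane curve C of degree d, the inflection points are
the intersection of C with its Hessian curve, which has degree 3(d-2).
By Bezout, the total intersection number is d * 3(d-2) = 5 * 9 = 45.
For a general curve every flex is ordinary, so each contributes
multiplicity 1 to C·Hess(C), and the number of distinct inflection
points is 3d(d-2).
Inflection points = 3*5*(5-2) = 3*5*3 = 45

45


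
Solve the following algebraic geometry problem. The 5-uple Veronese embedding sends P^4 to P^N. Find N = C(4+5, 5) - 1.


The Veronese embedding v_d: P^n -> P^N maps each point to all
degree-d monomials in n+1 homogeneous coordinates.
N = C(n+d, d) - 1
N = C(4+5, 5) - 1
N = C(9, 5) - 1
C(9, 5) = 126
N = 126 - 1 = 125

125


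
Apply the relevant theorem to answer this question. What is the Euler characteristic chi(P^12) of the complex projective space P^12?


The complex projective space P^12 has one cell in each even real dimension 0, 2, ..., 24.
The cohomology groups are H^{2k}(P^12) = Z for k = 0,...,12, and 0 otherwise.
Euler characteristic = sum of Betti numbers = 1 per even-dimensional cohomology group.
chi(P^12) = 12 + 1 = 13

13


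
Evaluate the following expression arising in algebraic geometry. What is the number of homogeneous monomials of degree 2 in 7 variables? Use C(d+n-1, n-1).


The number of degree-2 monomials in 7 variables is C(d+n-1, n-1).
= C(2+7-1, 7-1) = C(8, 6)
= 28

28


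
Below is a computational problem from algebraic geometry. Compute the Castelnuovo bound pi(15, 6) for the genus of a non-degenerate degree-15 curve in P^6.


Castelnuovo's bound: write d - 1 = m(r-1) + epsilon with 0 <= epsilon < r-1.
d - 1 = 15 - 1 = 14
r - 1 = 6 - 1 = 5
14 = 2*5 + 4, so m = 2, epsilon = 4
pi(d, r) = m(m-1)(r-1)/2 + m*epsilon
= 2*1*5/2 + 2*4
= 10/2 + 8
= 5 + 8 = 13

13


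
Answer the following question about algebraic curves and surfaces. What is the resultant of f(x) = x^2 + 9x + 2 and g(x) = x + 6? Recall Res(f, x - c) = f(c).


For Res(f, x - c), we evaluate f at x = c.
f(-6) = (-6)^2 + 9*(-6) + 2
= 36 - 54 + 2
= -18 + 2 = -16
Res(f, g) = -16

-16


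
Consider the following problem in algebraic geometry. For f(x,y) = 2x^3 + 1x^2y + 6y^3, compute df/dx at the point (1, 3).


df/dx = 3*2*x^2 + 2*1*x^1*y
At (1,3): 3*2*1^2 + 2*1*1^1*3
= 6 + 6
= 12

12


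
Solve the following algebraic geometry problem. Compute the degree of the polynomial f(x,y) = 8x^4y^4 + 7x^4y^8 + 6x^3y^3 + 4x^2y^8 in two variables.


Examine each term for its total degree (sum of exponents).
  Term '8x^4y^4' has total degree 4+4 = 8.
  Term '7x^4y^8' has total degree 4+8 = 12.
  Term '6x^3y^3' has total degree 3+3 = 6.
  Term '4x^2y^8' has total degree 2+8 = 10.
The maximum total degree among all terms is 12.

12


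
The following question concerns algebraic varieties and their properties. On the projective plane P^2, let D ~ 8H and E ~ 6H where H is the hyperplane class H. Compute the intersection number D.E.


Using bilinearity of the intersection pairing on the projective plane P^2:
(aH).(bH) = ab * (H.H)
We have H^2 = 1 (Bezout).
D.E = (8H).(6H) = 8*6*1
= 48*1
= 48

48


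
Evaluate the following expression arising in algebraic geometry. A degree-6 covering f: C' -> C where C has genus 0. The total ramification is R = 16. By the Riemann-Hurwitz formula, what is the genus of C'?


Riemann-Hurwitz formula: 2g' - 2 = d(2g - 2) + R
Given: d = 6, g = 0, R = 16
2g' - 2 = 6*(2*0 - 2) + 16
2g' - 2 = 6*(-2) + 16
2g' - 2 = -12 + 16 = 4
2g' = 6
g' = 3

3


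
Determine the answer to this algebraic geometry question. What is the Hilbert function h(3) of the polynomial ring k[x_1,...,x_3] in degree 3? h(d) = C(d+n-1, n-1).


The Hilbert function for the polynomial ring in 3 variables is:
h(d) = C(d+n-1, n-1)
h(3) = C(3+3-1, 3-1) = C(5, 2)
= 5! / (2! * 3!)
= 10

10
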